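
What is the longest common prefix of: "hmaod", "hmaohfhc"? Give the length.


Words: hmaod, hmaohfhc
  Position 0: all 'h' => match
  Position 1: all 'm' => match
  Position 2: all 'a' => match
  Position 3: all 'o' => match
  Position 4: ('d', 'h') => mismatch, stop
LCP = "hmao" (length 4)

4


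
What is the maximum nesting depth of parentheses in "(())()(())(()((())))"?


Input: "(())()(())(()((())))"
Tracking depth:
  Position 0 '(': depth becomes 1
  Position 1 '(': depth becomes 2
  Position 2 ')': depth becomes 1
  Position 3 ')': depth becomes 0
  Position 4 '(': depth becomes 1
  Position 5 ')': depth becomes 0
  Position 6 '(': depth becomes 1
  Position 7 '(': depth becomes 2
  Position 8 ')': depth becomes 1
  Position 9 ')': depth becomes 0
  Position 10 '(': depth becomes 1
  Position 11 '(': depth becomes 2
  Position 12 ')': depth becomes 1
  Position 13 '(': depth becomes 2
  Position 14 '(': depth becomes 3
  Position 15 '(': depth becomes 4
  Position 16 ')': depth becomes 3
  Position 17 ')': depth becomes 2
  Position 18 ')': depth becomes 1
  Position 19 ')': depth becomes 0
Maximum depth reached: 4

4


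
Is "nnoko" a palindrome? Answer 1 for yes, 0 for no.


Input: nnoko
Reversed: okonn
  Compare pos 0 ('n') with pos 4 ('o'): MISMATCH
  Compare pos 1 ('n') with pos 3 ('k'): MISMATCH
Result: not a palindrome

0


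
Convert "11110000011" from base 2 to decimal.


Input: "11110000011" in base 2
Positional expansion:
  Digit '1' (value 1) x 2^10 = 1024
  Digit '1' (value 1) x 2^9 = 512
  Digit '1' (value 1) x 2^8 = 256
  Digit '1' (value 1) x 2^7 = 128
  Digit '0' (value 0) x 2^6 = 0
  Digit '0' (value 0) x 2^5 = 0
  Digit '0' (value 0) x 2^4 = 0
  Digit '0' (value 0) x 2^3 = 0
  Digit '0' (value 0) x 2^2 = 0
  Digit '1' (value 1) x 2^1 = 2
  Digit '1' (value 1) x 2^0 = 1
Sum = 1923

1923


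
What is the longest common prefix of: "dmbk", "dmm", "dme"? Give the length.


Words: dmbk, dmm, dme
  Position 0: all 'd' => match
  Position 1: all 'm' => match
  Position 2: ('b', 'm', 'e') => mismatch, stop
LCP = "dm" (length 2)

2


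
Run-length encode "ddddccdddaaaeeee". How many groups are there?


Input: ddddccdddaaaeeee
Scanning for consecutive runs:
  Group 1: 'd' x 4 (positions 0-3)
  Group 2: 'c' x 2 (positions 4-5)
  Group 3: 'd' x 3 (positions 6-8)
  Group 4: 'a' x 3 (positions 9-11)
  Group 5: 'e' x 4 (positions 12-15)
Total groups: 5

5


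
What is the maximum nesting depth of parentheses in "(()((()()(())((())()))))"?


Input: "(()((()()(())((())()))))"
Tracking depth:
  Position 0 '(': depth becomes 1
  Position 1 '(': depth becomes 2
  Position 2 ')': depth becomes 1
  Position 3 '(': depth becomes 2
  Position 4 '(': depth becomes 3
  Position 5 '(': depth becomes 4
  Position 6 ')': depth becomes 3
  Position 7 '(': depth becomes 4
  Position 8 ')': depth becomes 3
  Position 9 '(': depth becomes 4
  Position 10 '(': depth becomes 5
  Position 11 ')': depth becomes 4
  Position 12 ')': depth becomes 3
  Position 13 '(': depth becomes 4
  Position 14 '(': depth becomes 5
  Position 15 '(': depth becomes 6
  Position 16 ')': depth becomes 5
  Position 17 ')': depth becomes 4
  Position 18 '(': depth becomes 5
  Position 19 ')': depth becomes 4
  Position 20 ')': depth becomes 3
  Position 21 ')': depth becomes 2
  Position 22 ')': depth becomes 1
  Position 23 ')': depth becomes 0
Maximum depth reached: 6

6


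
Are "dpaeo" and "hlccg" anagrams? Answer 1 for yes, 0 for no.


Strings: "dpaeo", "hlccg"
Sorted first:  adeop
Sorted second: ccghl
Differ at position 0: 'a' vs 'c' => not anagrams

0


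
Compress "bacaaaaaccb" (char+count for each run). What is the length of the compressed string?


Input: bacaaaaaccb
Runs:
  'b' x 1 => "b1"
  'a' x 1 => "a1"
  'c' x 1 => "c1"
  'a' x 5 => "a5"
  'c' x 2 => "c2"
  'b' x 1 => "b1"
Compressed: "b1a1c1a5c2b1"
Compressed length: 12

12


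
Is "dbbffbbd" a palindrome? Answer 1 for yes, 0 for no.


Input: dbbffbbd
Reversed: dbbffbbd
  Compare pos 0 ('d') with pos 7 ('d'): match
  Compare pos 1 ('b') with pos 6 ('b'): match
  Compare pos 2 ('b') with pos 5 ('b'): match
  Compare pos 3 ('f') with pos 4 ('f'): match
Result: palindrome

1


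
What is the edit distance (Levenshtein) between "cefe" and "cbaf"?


Computing edit distance: "cefe" -> "cbaf"
DP table:
           c    b    a    f
      0    1    2    3    4
  c   1    0    1    2    3
  e   2    1    1    2    3
  f   3    2    2    2    2
  e   4    3    3    3    3
Edit distance = dp[4][4] = 3

3


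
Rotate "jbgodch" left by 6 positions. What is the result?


Input: "jbgodch", rotate left by 6
First 6 characters: "jbgodc"
Remaining characters: "h"
Concatenate remaining + first: "h" + "jbgodc" = "hjbgodc"

hjbgodc


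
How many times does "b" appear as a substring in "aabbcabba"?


Searching for "b" in "aabbcabba"
Scanning each position:
  Position 0: "a" => no
  Position 1: "a" => no
  Position 2: "b" => MATCH
  Position 3: "b" => MATCH
  Position 4: "c" => no
  Position 5: "a" => no
  Position 6: "b" => MATCH
  Position 7: "b" => MATCH
  Position 8: "a" => no
Total occurrences: 4

4


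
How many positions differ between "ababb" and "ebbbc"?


Comparing "ababb" and "ebbbc" position by position:
  Position 0: 'a' vs 'e' => DIFFER
  Position 1: 'b' vs 'b' => same
  Position 2: 'a' vs 'b' => DIFFER
  Position 3: 'b' vs 'b' => same
  Position 4: 'b' vs 'c' => DIFFER
Positions that differ: 3

3


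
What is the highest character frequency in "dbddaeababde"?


Input: dbddaeababde
Character counts:
  'a': 3
  'b': 3
  'd': 4
  'e': 2
Maximum frequency: 4

4


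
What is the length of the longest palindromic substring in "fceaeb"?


Input: "fceaeb"
Checking substrings for palindromes:
  [2:5] "eae" (len 3) => palindrome
Longest palindromic substring: "eae" with length 3

3


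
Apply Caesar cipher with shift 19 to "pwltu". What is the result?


Caesar cipher: shift "pwltu" by 19
  'p' (pos 15) + 19 = pos 8 = 'i'
  'w' (pos 22) + 19 = pos 15 = 'p'
  'l' (pos 11) + 19 = pos 4 = 'e'
  't' (pos 19) + 19 = pos 12 = 'm'
  'u' (pos 20) + 19 = pos 13 = 'n'
Result: ipemn

ipemn


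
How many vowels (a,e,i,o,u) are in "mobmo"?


Input: mobmo
Checking each character:
  'm' at position 0: consonant
  'o' at position 1: vowel (running total: 1)
  'b' at position 2: consonant
  'm' at position 3: consonant
  'o' at position 4: vowel (running total: 2)
Total vowels: 2

2


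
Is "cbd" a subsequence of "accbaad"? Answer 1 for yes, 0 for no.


Check if "cbd" is a subsequence of "accbaad"
Greedy scan:
  Position 0 ('a'): no match needed
  Position 1 ('c'): matches sub[0] = 'c'
  Position 2 ('c'): no match needed
  Position 3 ('b'): matches sub[1] = 'b'
  Position 4 ('a'): no match needed
  Position 5 ('a'): no match needed
  Position 6 ('d'): matches sub[2] = 'd'
All 3 characters matched => is a subsequence

1


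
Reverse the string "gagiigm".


Input: gagiigm
Reading characters right to left:
  Position 6: 'm'
  Position 5: 'g'
  Position 4: 'i'
  Position 3: 'i'
  Position 2: 'g'
  Position 1: 'a'
  Position 0: 'g'
Reversed: mgiigag

mgiigag


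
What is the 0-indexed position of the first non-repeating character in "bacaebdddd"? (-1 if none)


Input: bacaebdddd
Character frequencies:
  'a': 2
  'b': 2
  'c': 1
  'd': 4
  'e': 1
Scanning left to right for freq == 1:
  Position 0 ('b'): freq=2, skip
  Position 1 ('a'): freq=2, skip
  Position 2 ('c'): unique! => answer = 2

2


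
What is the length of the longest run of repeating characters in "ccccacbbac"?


Input: "ccccacbbac"
Scanning for longest run:
  Position 1 ('c'): continues run of 'c', length=2
  Position 2 ('c'): continues run of 'c', length=3
  Position 3 ('c'): continues run of 'c', length=4
  Position 4 ('a'): new char, reset run to 1
  Position 5 ('c'): new char, reset run to 1
  Position 6 ('b'): new char, reset run to 1
  Position 7 ('b'): continues run of 'b', length=2
  Position 8 ('a'): new char, reset run to 1
  Position 9 ('c'): new char, reset run to 1
Longest run: 'c' with length 4

4


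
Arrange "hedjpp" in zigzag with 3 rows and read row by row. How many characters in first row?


Zigzag "hedjpp" into 3 rows:
Placing characters:
  'h' => row 0
  'e' => row 1
  'd' => row 2
  'j' => row 1
  'p' => row 0
  'p' => row 1
Rows:
  Row 0: "hp"
  Row 1: "ejp"
  Row 2: "d"
First row length: 2

2


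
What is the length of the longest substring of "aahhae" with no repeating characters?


Input: "aahhae"
Sliding window (track last position of each char):
  Position 0 ('a'): window [0,0] length 1 -- new best
  Position 1 ('a'): repeat (last at 0), move window start to 1
  Position 1 ('a'): window [1,1] length 1
  Position 2 ('h'): window [1,2] length 2 -- new best
  Position 3 ('h'): repeat (last at 2), move window start to 3
  Position 3 ('h'): window [3,3] length 1
  Position 4 ('a'): window [3,4] length 2
  Position 5 ('e'): window [3,5] length 3 -- new best
Longest substring with no repeats: "hae" with length 3

3


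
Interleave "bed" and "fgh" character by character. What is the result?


Interleaving "bed" and "fgh":
  Position 0: 'b' from first, 'f' from second => "bf"
  Position 1: 'e' from first, 'g' from second => "eg"
  Position 2: 'd' from first, 'h' from second => "dh"
Result: bfegdh

bfegdh


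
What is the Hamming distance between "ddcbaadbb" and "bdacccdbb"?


Comparing "ddcbaadbb" and "bdacccdbb" position by position:
  Position 0: 'd' vs 'b' => differ
  Position 1: 'd' vs 'd' => same
  Position 2: 'c' vs 'a' => differ
  Position 3: 'b' vs 'c' => differ
  Position 4: 'a' vs 'c' => differ
  Position 5: 'a' vs 'c' => differ
  Position 6: 'd' vs 'd' => same
  Position 7: 'b' vs 'b' => same
  Position 8: 'b' vs 'b' => same
Total differences (Hamming distance): 5

5


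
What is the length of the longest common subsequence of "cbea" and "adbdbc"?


LCS of "cbea" and "adbdbc"
DP table:
           a    d    b    d    b    c
      0    0    0    0    0    0    0
  c   0    0    0    0    0    0    1
  b   0    0    0    1    1    1    1
  e   0    0    0    1    1    1    1
  a   0    1    1    1    1    1    1
LCS length = dp[4][6] = 1

1


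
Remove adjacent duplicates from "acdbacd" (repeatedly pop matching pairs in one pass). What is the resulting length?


Input: acdbacd
Stack-based adjacent duplicate removal:
  Read 'a': push. Stack: a
  Read 'c': push. Stack: ac
  Read 'd': push. Stack: acd
  Read 'b': push. Stack: acdb
  Read 'a': push. Stack: acdba
  Read 'c': push. Stack: acdbac
  Read 'd': push. Stack: acdbacd
Final stack: "acdbacd" (length 7)

7


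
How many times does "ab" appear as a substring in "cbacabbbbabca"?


Searching for "ab" in "cbacabbbbabca"
Scanning each position:
  Position 0: "cb" => no
  Position 1: "ba" => no
  Position 2: "ac" => no
  Position 3: "ca" => no
  Position 4: "ab" => MATCH
  Position 5: "bb" => no
  Position 6: "bb" => no
  Position 7: "bb" => no
  Position 8: "ba" => no
  Position 9: "ab" => MATCH
  Position 10: "bc" => no
  Position 11: "ca" => no
Total occurrences: 2

2


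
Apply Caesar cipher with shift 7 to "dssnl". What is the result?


Caesar cipher: shift "dssnl" by 7
  'd' (pos 3) + 7 = pos 10 = 'k'
  's' (pos 18) + 7 = pos 25 = 'z'
  's' (pos 18) + 7 = pos 25 = 'z'
  'n' (pos 13) + 7 = pos 20 = 'u'
  'l' (pos 11) + 7 = pos 18 = 's'
Result: kzzus

kzzus


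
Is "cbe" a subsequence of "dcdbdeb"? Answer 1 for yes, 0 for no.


Check if "cbe" is a subsequence of "dcdbdeb"
Greedy scan:
  Position 0 ('d'): no match needed
  Position 1 ('c'): matches sub[0] = 'c'
  Position 2 ('d'): no match needed
  Position 3 ('b'): matches sub[1] = 'b'
  Position 4 ('d'): no match needed
  Position 5 ('e'): matches sub[2] = 'e'
  Position 6 ('b'): no match needed
All 3 characters matched => is a subsequence

1


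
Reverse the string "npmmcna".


Input: npmmcna
Reading characters right to left:
  Position 6: 'a'
  Position 5: 'n'
  Position 4: 'c'
  Position 3: 'm'
  Position 2: 'm'
  Position 1: 'p'
  Position 0: 'n'
Reversed: ancmmpn

ancmmpn


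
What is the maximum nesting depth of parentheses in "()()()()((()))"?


Input: "()()()()((()))"
Tracking depth:
  Position 0 '(': depth becomes 1
  Position 1 ')': depth becomes 0
  Position 2 '(': depth becomes 1
  Position 3 ')': depth becomes 0
  Position 4 '(': depth becomes 1
  Position 5 ')': depth becomes 0
  Position 6 '(': depth becomes 1
  Position 7 ')': depth becomes 0
  Position 8 '(': depth becomes 1
  Position 9 '(': depth becomes 2
  Position 10 '(': depth becomes 3
  Position 11 ')': depth becomes 2
  Position 12 ')': depth becomes 1
  Position 13 ')': depth becomes 0
Maximum depth reached: 3

3


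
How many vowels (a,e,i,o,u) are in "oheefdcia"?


Input: oheefdcia
Checking each character:
  'o' at position 0: vowel (running total: 1)
  'h' at position 1: consonant
  'e' at position 2: vowel (running total: 2)
  'e' at position 3: vowel (running total: 3)
  'f' at position 4: consonant
  'd' at position 5: consonant
  'c' at position 6: consonant
  'i' at position 7: vowel (running total: 4)
  'a' at position 8: vowel (running total: 5)
Total vowels: 5

5


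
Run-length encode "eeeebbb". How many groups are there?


Input: eeeebbb
Scanning for consecutive runs:
  Group 1: 'e' x 4 (positions 0-3)
  Group 2: 'b' x 3 (positions 4-6)
Total groups: 2

2


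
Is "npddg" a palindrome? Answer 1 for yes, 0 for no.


Input: npddg
Reversed: gddpn
  Compare pos 0 ('n') with pos 4 ('g'): MISMATCH
  Compare pos 1 ('p') with pos 3 ('d'): MISMATCH
Result: not a palindrome

0


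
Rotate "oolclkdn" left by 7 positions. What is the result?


Input: "oolclkdn", rotate left by 7
First 7 characters: "oolclkd"
Remaining characters: "n"
Concatenate remaining + first: "n" + "oolclkd" = "noolclkd"

noolclkd


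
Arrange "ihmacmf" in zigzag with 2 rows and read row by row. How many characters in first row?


Zigzag "ihmacmf" into 2 rows:
Placing characters:
  'i' => row 0
  'h' => row 1
  'm' => row 0
  'a' => row 1
  'c' => row 0
  'm' => row 1
  'f' => row 0
Rows:
  Row 0: "imcf"
  Row 1: "ham"
First row length: 4

4


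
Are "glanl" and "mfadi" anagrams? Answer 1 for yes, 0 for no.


Strings: "glanl", "mfadi"
Sorted first:  aglln
Sorted second: adfim
Differ at position 1: 'g' vs 'd' => not anagrams

0


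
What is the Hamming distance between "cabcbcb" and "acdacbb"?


Comparing "cabcbcb" and "acdacbb" position by position:
  Position 0: 'c' vs 'a' => differ
  Position 1: 'a' vs 'c' => differ
  Position 2: 'b' vs 'd' => differ
  Position 3: 'c' vs 'a' => differ
  Position 4: 'b' vs 'c' => differ
  Position 5: 'c' vs 'b' => differ
  Position 6: 'b' vs 'b' => same
Total differences (Hamming distance): 6

6


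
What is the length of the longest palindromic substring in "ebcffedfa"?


Input: "ebcffedfa"
Checking substrings for palindromes:
  [3:5] "ff" (len 2) => palindrome
Longest palindromic substring: "ff" with length 2

2


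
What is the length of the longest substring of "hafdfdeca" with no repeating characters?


Input: "hafdfdeca"
Sliding window (track last position of each char):
  Position 0 ('h'): window [0,0] length 1 -- new best
  Position 1 ('a'): window [0,1] length 2 -- new best
  Position 2 ('f'): window [0,2] length 3 -- new best
  Position 3 ('d'): window [0,3] length 4 -- new best
  Position 4 ('f'): repeat (last at 2), move window start to 3
  Position 4 ('f'): window [3,4] length 2
  Position 5 ('d'): repeat (last at 3), move window start to 4
  Position 5 ('d'): window [4,5] length 2
  Position 6 ('e'): window [4,6] length 3
  Position 7 ('c'): window [4,7] length 4
  Position 8 ('a'): window [4,8] length 5 -- new best
Longest substring with no repeats: "fdeca" with length 5

5


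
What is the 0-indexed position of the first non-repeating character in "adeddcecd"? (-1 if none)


Input: adeddcecd
Character frequencies:
  'a': 1
  'c': 2
  'd': 4
  'e': 2
Scanning left to right for freq == 1:
  Position 0 ('a'): unique! => answer = 0

0


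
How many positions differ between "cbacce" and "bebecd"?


Comparing "cbacce" and "bebecd" position by position:
  Position 0: 'c' vs 'b' => DIFFER
  Position 1: 'b' vs 'e' => DIFFER
  Position 2: 'a' vs 'b' => DIFFER
  Position 3: 'c' vs 'e' => DIFFER
  Position 4: 'c' vs 'c' => same
  Position 5: 'e' vs 'd' => DIFFER
Positions that differ: 5

5


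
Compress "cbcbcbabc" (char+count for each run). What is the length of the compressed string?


Input: cbcbcbabc
Runs:
  'c' x 1 => "c1"
  'b' x 1 => "b1"
  'c' x 1 => "c1"
  'b' x 1 => "b1"
  'c' x 1 => "c1"
  'b' x 1 => "b1"
  'a' x 1 => "a1"
  'b' x 1 => "b1"
  'c' x 1 => "c1"
Compressed: "c1b1c1b1c1b1a1b1c1"
Compressed length: 18

18


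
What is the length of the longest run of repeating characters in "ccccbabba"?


Input: "ccccbabba"
Scanning for longest run:
  Position 1 ('c'): continues run of 'c', length=2
  Position 2 ('c'): continues run of 'c', length=3
  Position 3 ('c'): continues run of 'c', length=4
  Position 4 ('b'): new char, reset run to 1
  Position 5 ('a'): new char, reset run to 1
  Position 6 ('b'): new char, reset run to 1
  Position 7 ('b'): continues run of 'b', length=2
  Position 8 ('a'): new char, reset run to 1
Longest run: 'c' with length 4

4


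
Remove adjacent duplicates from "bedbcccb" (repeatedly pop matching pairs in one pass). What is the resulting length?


Input: bedbcccb
Stack-based adjacent duplicate removal:
  Read 'b': push. Stack: b
  Read 'e': push. Stack: be
  Read 'd': push. Stack: bed
  Read 'b': push. Stack: bedb
  Read 'c': push. Stack: bedbc
  Read 'c': matches stack top 'c' => pop. Stack: bedb
  Read 'c': push. Stack: bedbc
  Read 'b': push. Stack: bedbcb
Final stack: "bedbcb" (length 6)

6


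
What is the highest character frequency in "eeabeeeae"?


Input: eeabeeeae
Character counts:
  'a': 2
  'b': 1
  'e': 6
Maximum frequency: 6

6


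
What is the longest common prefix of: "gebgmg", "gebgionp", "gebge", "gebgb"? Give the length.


Words: gebgmg, gebgionp, gebge, gebgb
  Position 0: all 'g' => match
  Position 1: all 'e' => match
  Position 2: all 'b' => match
  Position 3: all 'g' => match
  Position 4: ('m', 'i', 'e', 'b') => mismatch, stop
LCP = "gebg" (length 4)

4


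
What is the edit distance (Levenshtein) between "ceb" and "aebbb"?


Computing edit distance: "ceb" -> "aebbb"
DP table:
           a    e    b    b    b
      0    1    2    3    4    5
  c   1    1    2    3    4    5
  e   2    2    1    2    3    4
  b   3    3    2    1    2    3
Edit distance = dp[3][5] = 3

3


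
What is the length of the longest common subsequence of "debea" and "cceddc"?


LCS of "debea" and "cceddc"
DP table:
           c    c    e    d    d    c
      0    0    0    0    0    0    0
  d   0    0    0    0    1    1    1
  e   0    0    0    1    1    1    1
  b   0    0    0    1    1    1    1
  e   0    0    0    1    1    1    1
  a   0    0    0    1    1    1    1
LCS length = dp[5][6] = 1

1


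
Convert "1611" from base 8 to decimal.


Input: "1611" in base 8
Positional expansion:
  Digit '1' (value 1) x 8^3 = 512
  Digit '6' (value 6) x 8^2 = 384
  Digit '1' (value 1) x 8^1 = 8
  Digit '1' (value 1) x 8^0 = 1
Sum = 905

905


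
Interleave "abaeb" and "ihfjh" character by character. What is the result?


Interleaving "abaeb" and "ihfjh":
  Position 0: 'a' from first, 'i' from second => "ai"
  Position 1: 'b' from first, 'h' from second => "bh"
  Position 2: 'a' from first, 'f' from second => "af"
  Position 3: 'e' from first, 'j' from second => "ej"
  Position 4: 'b' from first, 'h' from second => "bh"
Result: aibhafejbh

aibhafejbh


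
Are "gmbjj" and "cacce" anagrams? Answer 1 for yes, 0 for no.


Strings: "gmbjj", "cacce"
Sorted first:  bgjjm
Sorted second: accce
Differ at position 0: 'b' vs 'a' => not anagrams

0


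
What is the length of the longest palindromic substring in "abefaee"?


Input: "abefaee"
Checking substrings for palindromes:
  [5:7] "ee" (len 2) => palindrome
Longest palindromic substring: "ee" with length 2

2


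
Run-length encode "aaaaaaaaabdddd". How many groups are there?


Input: aaaaaaaaabdddd
Scanning for consecutive runs:
  Group 1: 'a' x 9 (positions 0-8)
  Group 2: 'b' x 1 (positions 9-9)
  Group 3: 'd' x 4 (positions 10-13)
Total groups: 3

3


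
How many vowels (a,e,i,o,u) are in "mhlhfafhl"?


Input: mhlhfafhl
Checking each character:
  'm' at position 0: consonant
  'h' at position 1: consonant
  'l' at position 2: consonant
  'h' at position 3: consonant
  'f' at position 4: consonant
  'a' at position 5: vowel (running total: 1)
  'f' at position 6: consonant
  'h' at position 7: consonant
  'l' at position 8: consonant
Total vowels: 1

1


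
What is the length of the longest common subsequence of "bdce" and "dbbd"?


LCS of "bdce" and "dbbd"
DP table:
           d    b    b    d
      0    0    0    0    0
  b   0    0    1    1    1
  d   0    1    1    1    2
  c   0    1    1    1    2
  e   0    1    1    1    2
LCS length = dp[4][4] = 2

2


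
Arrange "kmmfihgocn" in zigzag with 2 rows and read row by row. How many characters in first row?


Zigzag "kmmfihgocn" into 2 rows:
Placing characters:
  'k' => row 0
  'm' => row 1
  'm' => row 0
  'f' => row 1
  'i' => row 0
  'h' => row 1
  'g' => row 0
  'o' => row 1
  'c' => row 0
  'n' => row 1
Rows:
  Row 0: "kmigc"
  Row 1: "mfhon"
First row length: 5

5


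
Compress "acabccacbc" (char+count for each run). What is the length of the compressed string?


Input: acabccacbc
Runs:
  'a' x 1 => "a1"
  'c' x 1 => "c1"
  'a' x 1 => "a1"
  'b' x 1 => "b1"
  'c' x 2 => "c2"
  'a' x 1 => "a1"
  'c' x 1 => "c1"
  'b' x 1 => "b1"
  'c' x 1 => "c1"
Compressed: "a1c1a1b1c2a1c1b1c1"
Compressed length: 18

18


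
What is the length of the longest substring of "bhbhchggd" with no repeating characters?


Input: "bhbhchggd"
Sliding window (track last position of each char):
  Position 0 ('b'): window [0,0] length 1 -- new best
  Position 1 ('h'): window [0,1] length 2 -- new best
  Position 2 ('b'): repeat (last at 0), move window start to 1
  Position 2 ('b'): window [1,2] length 2
  Position 3 ('h'): repeat (last at 1), move window start to 2
  Position 3 ('h'): window [2,3] length 2
  Position 4 ('c'): window [2,4] length 3 -- new best
  Position 5 ('h'): repeat (last at 3), move window start to 4
  Position 5 ('h'): window [4,5] length 2
  Position 6 ('g'): window [4,6] length 3
  Position 7 ('g'): repeat (last at 6), move window start to 7
  Position 7 ('g'): window [7,7] length 1
  Position 8 ('d'): window [7,8] length 2
Longest substring with no repeats: "bhc" with length 3

3


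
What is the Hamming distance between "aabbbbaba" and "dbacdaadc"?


Comparing "aabbbbaba" and "dbacdaadc" position by position:
  Position 0: 'a' vs 'd' => differ
  Position 1: 'a' vs 'b' => differ
  Position 2: 'b' vs 'a' => differ
  Position 3: 'b' vs 'c' => differ
  Position 4: 'b' vs 'd' => differ
  Position 5: 'b' vs 'a' => differ
  Position 6: 'a' vs 'a' => same
  Position 7: 'b' vs 'd' => differ
  Position 8: 'a' vs 'c' => differ
Total differences (Hamming distance): 8

8


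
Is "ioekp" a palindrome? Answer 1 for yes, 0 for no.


Input: ioekp
Reversed: pkeoi
  Compare pos 0 ('i') with pos 4 ('p'): MISMATCH
  Compare pos 1 ('o') with pos 3 ('k'): MISMATCH
Result: not a palindrome

0


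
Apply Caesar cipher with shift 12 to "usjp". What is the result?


Caesar cipher: shift "usjp" by 12
  'u' (pos 20) + 12 = pos 6 = 'g'
  's' (pos 18) + 12 = pos 4 = 'e'
  'j' (pos 9) + 12 = pos 21 = 'v'
  'p' (pos 15) + 12 = pos 1 = 'b'
Result: gevb

gevb


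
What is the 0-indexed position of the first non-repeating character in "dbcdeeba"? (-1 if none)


Input: dbcdeeba
Character frequencies:
  'a': 1
  'b': 2
  'c': 1
  'd': 2
  'e': 2
Scanning left to right for freq == 1:
  Position 0 ('d'): freq=2, skip
  Position 1 ('b'): freq=2, skip
  Position 2 ('c'): unique! => answer = 2

2


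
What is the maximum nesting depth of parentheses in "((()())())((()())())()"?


Input: "((()())())((()())())()"
Tracking depth:
  Position 0 '(': depth becomes 1
  Position 1 '(': depth becomes 2
  Position 2 '(': depth becomes 3
  Position 3 ')': depth becomes 2
  Position 4 '(': depth becomes 3
  Position 5 ')': depth becomes 2
  Position 6 ')': depth becomes 1
  Position 7 '(': depth becomes 2
  Position 8 ')': depth becomes 1
  Position 9 ')': depth becomes 0
  Position 10 '(': depth becomes 1
  Position 11 '(': depth becomes 2
  Position 12 '(': depth becomes 3
  Position 13 ')': depth becomes 2
  Position 14 '(': depth becomes 3
  Position 15 ')': depth becomes 2
  Position 16 ')': depth becomes 1
  Position 17 '(': depth becomes 2
  Position 18 ')': depth becomes 1
  Position 19 ')': depth becomes 0
  Position 20 '(': depth becomes 1
  Position 21 ')': depth becomes 0
Maximum depth reached: 3

3


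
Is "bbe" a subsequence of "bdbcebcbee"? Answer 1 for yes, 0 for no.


Check if "bbe" is a subsequence of "bdbcebcbee"
Greedy scan:
  Position 0 ('b'): matches sub[0] = 'b'
  Position 1 ('d'): no match needed
  Position 2 ('b'): matches sub[1] = 'b'
  Position 3 ('c'): no match needed
  Position 4 ('e'): matches sub[2] = 'e'
  Position 5 ('b'): no match needed
  Position 6 ('c'): no match needed
  Position 7 ('b'): no match needed
  Position 8 ('e'): no match needed
  Position 9 ('e'): no match needed
All 3 characters matched => is a subsequence

1


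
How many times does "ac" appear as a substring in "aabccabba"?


Searching for "ac" in "aabccabba"
Scanning each position:
  Position 0: "aa" => no
  Position 1: "ab" => no
  Position 2: "bc" => no
  Position 3: "cc" => no
  Position 4: "ca" => no
  Position 5: "ab" => no
  Position 6: "bb" => no
  Position 7: "ba" => no
Total occurrences: 0

0


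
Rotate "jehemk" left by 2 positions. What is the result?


Input: "jehemk", rotate left by 2
First 2 characters: "je"
Remaining characters: "hemk"
Concatenate remaining + first: "hemk" + "je" = "hemkje"

hemkje


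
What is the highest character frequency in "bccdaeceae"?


Input: bccdaeceae
Character counts:
  'a': 2
  'b': 1
  'c': 3
  'd': 1
  'e': 3
Maximum frequency: 3

3


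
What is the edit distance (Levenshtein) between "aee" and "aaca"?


Computing edit distance: "aee" -> "aaca"
DP table:
           a    a    c    a
      0    1    2    3    4
  a   1    0    1    2    3
  e   2    1    1    2    3
  e   3    2    2    2    3
Edit distance = dp[3][4] = 3

3


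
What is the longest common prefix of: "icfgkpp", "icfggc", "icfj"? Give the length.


Words: icfgkpp, icfggc, icfj
  Position 0: all 'i' => match
  Position 1: all 'c' => match
  Position 2: all 'f' => match
  Position 3: ('g', 'g', 'j') => mismatch, stop
LCP = "icf" (length 3)

3


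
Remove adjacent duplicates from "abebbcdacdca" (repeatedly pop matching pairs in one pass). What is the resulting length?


Input: abebbcdacdca
Stack-based adjacent duplicate removal:
  Read 'a': push. Stack: a
  Read 'b': push. Stack: ab
  Read 'e': push. Stack: abe
  Read 'b': push. Stack: abeb
  Read 'b': matches stack top 'b' => pop. Stack: abe
  Read 'c': push. Stack: abec
  Read 'd': push. Stack: abecd
  Read 'a': push. Stack: abecda
  Read 'c': push. Stack: abecdac
  Read 'd': push. Stack: abecdacd
  Read 'c': push. Stack: abecdacdc
  Read 'a': push. Stack: abecdacdca
Final stack: "abecdacdca" (length 10)

10


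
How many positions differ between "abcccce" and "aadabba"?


Comparing "abcccce" and "aadabba" position by position:
  Position 0: 'a' vs 'a' => same
  Position 1: 'b' vs 'a' => DIFFER
  Position 2: 'c' vs 'd' => DIFFER
  Position 3: 'c' vs 'a' => DIFFER
  Position 4: 'c' vs 'b' => DIFFER
  Position 5: 'c' vs 'b' => DIFFER
  Position 6: 'e' vs 'a' => DIFFER
Positions that differ: 6

6


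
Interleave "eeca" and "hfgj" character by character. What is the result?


Interleaving "eeca" and "hfgj":
  Position 0: 'e' from first, 'h' from second => "eh"
  Position 1: 'e' from first, 'f' from second => "ef"
  Position 2: 'c' from first, 'g' from second => "cg"
  Position 3: 'a' from first, 'j' from second => "aj"
Result: ehefcgaj

ehefcgaj


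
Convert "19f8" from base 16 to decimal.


Input: "19f8" in base 16
Positional expansion:
  Digit '1' (value 1) x 16^3 = 4096
  Digit '9' (value 9) x 16^2 = 2304
  Digit 'f' (value 15) x 16^1 = 240
  Digit '8' (value 8) x 16^0 = 8
Sum = 6648

6648


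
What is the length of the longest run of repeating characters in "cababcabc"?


Input: "cababcabc"
Scanning for longest run:
  Position 1 ('a'): new char, reset run to 1
  Position 2 ('b'): new char, reset run to 1
  Position 3 ('a'): new char, reset run to 1
  Position 4 ('b'): new char, reset run to 1
  Position 5 ('c'): new char, reset run to 1
  Position 6 ('a'): new char, reset run to 1
  Position 7 ('b'): new char, reset run to 1
  Position 8 ('c'): new char, reset run to 1
Longest run: 'c' with length 1

1


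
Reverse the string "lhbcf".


Input: lhbcf
Reading characters right to left:
  Position 4: 'f'
  Position 3: 'c'
  Position 2: 'b'
  Position 1: 'h'
  Position 0: 'l'
Reversed: fcbhl

fcbhl


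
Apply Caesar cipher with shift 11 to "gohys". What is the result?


Caesar cipher: shift "gohys" by 11
  'g' (pos 6) + 11 = pos 17 = 'r'
  'o' (pos 14) + 11 = pos 25 = 'z'
  'h' (pos 7) + 11 = pos 18 = 's'
  'y' (pos 24) + 11 = pos 9 = 'j'
  's' (pos 18) + 11 = pos 3 = 'd'
Result: rzsjd

rzsjd


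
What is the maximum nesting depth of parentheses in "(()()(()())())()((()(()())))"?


Input: "(()()(()())())()((()(()())))"
Tracking depth:
  Position 0 '(': depth becomes 1
  Position 1 '(': depth becomes 2
  Position 2 ')': depth becomes 1
  Position 3 '(': depth becomes 2
  Position 4 ')': depth becomes 1
  Position 5 '(': depth becomes 2
  Position 6 '(': depth becomes 3
  Position 7 ')': depth becomes 2
  Position 8 '(': depth becomes 3
  Position 9 ')': depth becomes 2
  Position 10 ')': depth becomes 1
  Position 11 '(': depth becomes 2
  Position 12 ')': depth becomes 1
  Position 13 ')': depth becomes 0
  Position 14 '(': depth becomes 1
  Position 15 ')': depth becomes 0
  Position 16 '(': depth becomes 1
  Position 17 '(': depth becomes 2
  Position 18 '(': depth becomes 3
  Position 19 ')': depth becomes 2
  Position 20 '(': depth becomes 3
  Position 21 '(': depth becomes 4
  Position 22 ')': depth becomes 3
  Position 23 '(': depth becomes 4
  Position 24 ')': depth becomes 3
  Position 25 ')': depth becomes 2
  Position 26 ')': depth becomes 1
  Position 27 ')': depth becomes 0
Maximum depth reached: 4

4


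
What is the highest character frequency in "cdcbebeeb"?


Input: cdcbebeeb
Character counts:
  'b': 3
  'c': 2
  'd': 1
  'e': 3
Maximum frequency: 3

3


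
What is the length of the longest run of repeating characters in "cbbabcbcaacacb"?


Input: "cbbabcbcaacacb"
Scanning for longest run:
  Position 1 ('b'): new char, reset run to 1
  Position 2 ('b'): continues run of 'b', length=2
  Position 3 ('a'): new char, reset run to 1
  Position 4 ('b'): new char, reset run to 1
  Position 5 ('c'): new char, reset run to 1
  Position 6 ('b'): new char, reset run to 1
  Position 7 ('c'): new char, reset run to 1
  Position 8 ('a'): new char, reset run to 1
  Position 9 ('a'): continues run of 'a', length=2
  Position 10 ('c'): new char, reset run to 1
  Position 11 ('a'): new char, reset run to 1
  Position 12 ('c'): new char, reset run to 1
  Position 13 ('b'): new char, reset run to 1
Longest run: 'b' with length 2

2


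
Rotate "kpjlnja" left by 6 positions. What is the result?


Input: "kpjlnja", rotate left by 6
First 6 characters: "kpjlnj"
Remaining characters: "a"
Concatenate remaining + first: "a" + "kpjlnj" = "akpjlnj"

akpjlnj


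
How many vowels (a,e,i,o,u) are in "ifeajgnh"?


Input: ifeajgnh
Checking each character:
  'i' at position 0: vowel (running total: 1)
  'f' at position 1: consonant
  'e' at position 2: vowel (running total: 2)
  'a' at position 3: vowel (running total: 3)
  'j' at position 4: consonant
  'g' at position 5: consonant
  'n' at position 6: consonant
  'h' at position 7: consonant
Total vowels: 3

3


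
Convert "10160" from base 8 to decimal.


Input: "10160" in base 8
Positional expansion:
  Digit '1' (value 1) x 8^4 = 4096
  Digit '0' (value 0) x 8^3 = 0
  Digit '1' (value 1) x 8^2 = 64
  Digit '6' (value 6) x 8^1 = 48
  Digit '0' (value 0) x 8^0 = 0
Sum = 4208

4208


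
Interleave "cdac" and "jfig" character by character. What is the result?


Interleaving "cdac" and "jfig":
  Position 0: 'c' from first, 'j' from second => "cj"
  Position 1: 'd' from first, 'f' from second => "df"
  Position 2: 'a' from first, 'i' from second => "ai"
  Position 3: 'c' from first, 'g' from second => "cg"
Result: cjdfaicg

cjdfaicg


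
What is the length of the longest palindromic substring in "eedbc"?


Input: "eedbc"
Checking substrings for palindromes:
  [0:2] "ee" (len 2) => palindrome
Longest palindromic substring: "ee" with length 2

2


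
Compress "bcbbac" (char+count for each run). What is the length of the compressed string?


Input: bcbbac
Runs:
  'b' x 1 => "b1"
  'c' x 1 => "c1"
  'b' x 2 => "b2"
  'a' x 1 => "a1"
  'c' x 1 => "c1"
Compressed: "b1c1b2a1c1"
Compressed length: 10

10


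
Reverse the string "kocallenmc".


Input: kocallenmc
Reading characters right to left:
  Position 9: 'c'
  Position 8: 'm'
  Position 7: 'n'
  Position 6: 'e'
  Position 5: 'l'
  Position 4: 'l'
  Position 3: 'a'
  Position 2: 'c'
  Position 1: 'o'
  Position 0: 'k'
Reversed: cmnellacok

cmnellacok


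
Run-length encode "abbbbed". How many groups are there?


Input: abbbbed
Scanning for consecutive runs:
  Group 1: 'a' x 1 (positions 0-0)
  Group 2: 'b' x 4 (positions 1-4)
  Group 3: 'e' x 1 (positions 5-5)
  Group 4: 'd' x 1 (positions 6-6)
Total groups: 4

4


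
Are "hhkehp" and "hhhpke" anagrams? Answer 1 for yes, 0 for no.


Strings: "hhkehp", "hhhpke"
Sorted first:  ehhhkp
Sorted second: ehhhkp
Sorted forms match => anagrams

1


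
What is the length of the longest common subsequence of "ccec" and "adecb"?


LCS of "ccec" and "adecb"
DP table:
           a    d    e    c    b
      0    0    0    0    0    0
  c   0    0    0    0    1    1
  c   0    0    0    0    1    1
  e   0    0    0    1    1    1
  c   0    0    0    1    2    2
LCS length = dp[4][5] = 2

2


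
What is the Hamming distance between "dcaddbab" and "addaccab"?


Comparing "dcaddbab" and "addaccab" position by position:
  Position 0: 'd' vs 'a' => differ
  Position 1: 'c' vs 'd' => differ
  Position 2: 'a' vs 'd' => differ
  Position 3: 'd' vs 'a' => differ
  Position 4: 'd' vs 'c' => differ
  Position 5: 'b' vs 'c' => differ
  Position 6: 'a' vs 'a' => same
  Position 7: 'b' vs 'b' => same
Total differences (Hamming distance): 6

6


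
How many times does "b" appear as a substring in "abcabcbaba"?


Searching for "b" in "abcabcbaba"
Scanning each position:
  Position 0: "a" => no
  Position 1: "b" => MATCH
  Position 2: "c" => no
  Position 3: "a" => no
  Position 4: "b" => MATCH
  Position 5: "c" => no
  Position 6: "b" => MATCH
  Position 7: "a" => no
  Position 8: "b" => MATCH
  Position 9: "a" => no
Total occurrences: 4

4


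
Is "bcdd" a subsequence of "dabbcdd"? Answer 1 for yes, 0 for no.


Check if "bcdd" is a subsequence of "dabbcdd"
Greedy scan:
  Position 0 ('d'): no match needed
  Position 1 ('a'): no match needed
  Position 2 ('b'): matches sub[0] = 'b'
  Position 3 ('b'): no match needed
  Position 4 ('c'): matches sub[1] = 'c'
  Position 5 ('d'): matches sub[2] = 'd'
  Position 6 ('d'): matches sub[3] = 'd'
All 4 characters matched => is a subsequence

1


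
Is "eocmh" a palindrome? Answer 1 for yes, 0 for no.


Input: eocmh
Reversed: hmcoe
  Compare pos 0 ('e') with pos 4 ('h'): MISMATCH
  Compare pos 1 ('o') with pos 3 ('m'): MISMATCH
Result: not a palindrome

0


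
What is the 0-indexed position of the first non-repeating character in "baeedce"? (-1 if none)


Input: baeedce
Character frequencies:
  'a': 1
  'b': 1
  'c': 1
  'd': 1
  'e': 3
Scanning left to right for freq == 1:
  Position 0 ('b'): unique! => answer = 0

0


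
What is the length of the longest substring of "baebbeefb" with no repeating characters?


Input: "baebbeefb"
Sliding window (track last position of each char):
  Position 0 ('b'): window [0,0] length 1 -- new best
  Position 1 ('a'): window [0,1] length 2 -- new best
  Position 2 ('e'): window [0,2] length 3 -- new best
  Position 3 ('b'): repeat (last at 0), move window start to 1
  Position 3 ('b'): window [1,3] length 3
  Position 4 ('b'): repeat (last at 3), move window start to 4
  Position 4 ('b'): window [4,4] length 1
  Position 5 ('e'): window [4,5] length 2
  Position 6 ('e'): repeat (last at 5), move window start to 6
  Position 6 ('e'): window [6,6] length 1
  Position 7 ('f'): window [6,7] length 2
  Position 8 ('b'): window [6,8] length 3
Longest substring with no repeats: "bae" with length 3

3


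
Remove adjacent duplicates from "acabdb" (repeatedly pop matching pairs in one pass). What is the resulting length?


Input: acabdb
Stack-based adjacent duplicate removal:
  Read 'a': push. Stack: a
  Read 'c': push. Stack: ac
  Read 'a': push. Stack: aca
  Read 'b': push. Stack: acab
  Read 'd': push. Stack: acabd
  Read 'b': push. Stack: acabdb
Final stack: "acabdb" (length 6)

6


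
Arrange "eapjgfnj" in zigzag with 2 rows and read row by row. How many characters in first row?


Zigzag "eapjgfnj" into 2 rows:
Placing characters:
  'e' => row 0
  'a' => row 1
  'p' => row 0
  'j' => row 1
  'g' => row 0
  'f' => row 1
  'n' => row 0
  'j' => row 1
Rows:
  Row 0: "epgn"
  Row 1: "ajfj"
First row length: 4

4


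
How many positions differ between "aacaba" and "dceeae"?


Comparing "aacaba" and "dceeae" position by position:
  Position 0: 'a' vs 'd' => DIFFER
  Position 1: 'a' vs 'c' => DIFFER
  Position 2: 'c' vs 'e' => DIFFER
  Position 3: 'a' vs 'e' => DIFFER
  Position 4: 'b' vs 'a' => DIFFER
  Position 5: 'a' vs 'e' => DIFFER
Positions that differ: 6

6


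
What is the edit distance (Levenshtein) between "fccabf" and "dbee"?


Computing edit distance: "fccabf" -> "dbee"
DP table:
           d    b    e    e
      0    1    2    3    4
  f   1    1    2    3    4
  c   2    2    2    3    4
  c   3    3    3    3    4
  a   4    4    4    4    4
  b   5    5    4    5    5
  f   6    6    5    5    6
Edit distance = dp[6][4] = 6

6


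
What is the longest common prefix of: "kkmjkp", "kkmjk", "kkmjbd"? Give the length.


Words: kkmjkp, kkmjk, kkmjbd
  Position 0: all 'k' => match
  Position 1: all 'k' => match
  Position 2: all 'm' => match
  Position 3: all 'j' => match
  Position 4: ('k', 'k', 'b') => mismatch, stop
LCP = "kkmj" (length 4)

4


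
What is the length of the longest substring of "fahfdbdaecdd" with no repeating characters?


Input: "fahfdbdaecdd"
Sliding window (track last position of each char):
  Position 0 ('f'): window [0,0] length 1 -- new best
  Position 1 ('a'): window [0,1] length 2 -- new best
  Position 2 ('h'): window [0,2] length 3 -- new best
  Position 3 ('f'): repeat (last at 0), move window start to 1
  Position 3 ('f'): window [1,3] length 3
  Position 4 ('d'): window [1,4] length 4 -- new best
  Position 5 ('b'): window [1,5] length 5 -- new best
  Position 6 ('d'): repeat (last at 4), move window start to 5
  Position 6 ('d'): window [5,6] length 2
  Position 7 ('a'): window [5,7] length 3
  Position 8 ('e'): window [5,8] length 4
  Position 9 ('c'): window [5,9] length 5
  Position 10 ('d'): repeat (last at 6), move window start to 7
  Position 10 ('d'): window [7,10] length 4
  Position 11 ('d'): repeat (last at 10), move window start to 11
  Position 11 ('d'): window [11,11] length 1
Longest substring with no repeats: "ahfdb" with length 5

5
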